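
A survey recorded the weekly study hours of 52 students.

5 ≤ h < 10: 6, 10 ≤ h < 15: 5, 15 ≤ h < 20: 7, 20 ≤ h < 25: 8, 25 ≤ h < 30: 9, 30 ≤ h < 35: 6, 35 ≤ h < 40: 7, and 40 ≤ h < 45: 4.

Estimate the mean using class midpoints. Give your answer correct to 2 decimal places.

24.71

Midpoints: 7.5, 12.5, 17.5, 22.5, 27.5, 32.5, 37.5, 42.5
Σfm = 6×7.5 + 5×12.5 + 7×17.5 + 8×22.5 + 9×27.5 + 6×32.5 + 7×37.5 + 4×42.5 = 1285
n = Σf = 52
Mean = 1285 / 52 = 24.7115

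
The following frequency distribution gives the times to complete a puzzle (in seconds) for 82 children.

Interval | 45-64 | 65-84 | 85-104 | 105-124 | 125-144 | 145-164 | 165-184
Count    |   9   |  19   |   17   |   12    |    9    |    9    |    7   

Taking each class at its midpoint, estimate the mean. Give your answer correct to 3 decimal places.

Midpoints: 54.5, 74.5, 94.5, 114.5, 134.5, 154.5, 174.5
Σfm = 9×54.5 + 19×74.5 + 17×94.5 + 12×114.5 + 9×134.5 + 9×154.5 + 7×174.5 = 8709
n = Σf = 82
Mean = 8709 / 82 = 106.2073

106.207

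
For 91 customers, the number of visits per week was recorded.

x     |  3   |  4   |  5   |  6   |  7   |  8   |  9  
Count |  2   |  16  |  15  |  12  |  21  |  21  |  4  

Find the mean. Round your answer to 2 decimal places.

6.24

Values: 3, 4, 5, 6, 7, 8, 9
Σfx = 2×3 + 16×4 + 15×5 + 12×6 + 21×7 + 21×8 + 4×9 = 568
n = Σf = 91
Mean = 568 / 91 = 6.2418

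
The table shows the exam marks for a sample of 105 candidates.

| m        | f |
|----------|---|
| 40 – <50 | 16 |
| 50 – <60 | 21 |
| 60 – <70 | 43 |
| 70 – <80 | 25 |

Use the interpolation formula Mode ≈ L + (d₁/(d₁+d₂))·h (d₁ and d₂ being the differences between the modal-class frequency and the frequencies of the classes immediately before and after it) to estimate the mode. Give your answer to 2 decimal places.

65.50

Modal class: 60 – <70 (highest frequency 43).
d₁ = 43 − 21 = 22, d₂ = 43 − 25 = 18
Mode ≈ 60 + (22/(22+18)) × 10 = 60 + 5.5000 = 65.5000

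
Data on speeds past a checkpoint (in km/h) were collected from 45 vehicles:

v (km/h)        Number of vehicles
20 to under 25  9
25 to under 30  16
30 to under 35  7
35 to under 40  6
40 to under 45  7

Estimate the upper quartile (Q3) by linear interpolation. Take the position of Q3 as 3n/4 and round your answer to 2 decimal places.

Cumulative frequencies: 9, 25, 32, 38, 45
n = 45; position = 3n/4 = 33.75.
This falls in the class 35 to under 40: L = 35, F = 32, f = 6, h = 5.
Upper quartile ≈ 35 + ((33.75 − 32) / 6) × 5 = 36.4583

36.46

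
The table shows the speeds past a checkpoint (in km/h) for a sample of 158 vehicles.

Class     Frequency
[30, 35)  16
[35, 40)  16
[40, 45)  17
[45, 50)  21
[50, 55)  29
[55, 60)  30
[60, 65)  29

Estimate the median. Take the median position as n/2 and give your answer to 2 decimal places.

51.55

Cumulative frequencies: 16, 32, 49, 70, 99, 129, 158
n = 158; position = n/2 = 79.
This falls in the class [50, 55): L = 50, F = 70, f = 29, h = 5.
Median ≈ 50 + ((79 − 70) / 29) × 5 = 51.5517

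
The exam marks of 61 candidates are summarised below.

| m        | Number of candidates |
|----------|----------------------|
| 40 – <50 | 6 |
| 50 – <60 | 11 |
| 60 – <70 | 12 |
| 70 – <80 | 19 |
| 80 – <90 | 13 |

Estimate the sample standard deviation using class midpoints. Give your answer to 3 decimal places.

Midpoints: 45, 55, 65, 75, 85
n = 61, Σfm = 4185, mean = 68.6066
Σfm² = 296925
Σf(m − x̄)² = Σfm² − (Σfm)²/n = 296925 − 4185²/61 = 9806.5574
Sample variance = 9806.5574 / 60 = 163.4426
Standard deviation = √163.4426 = 12.7845

12.784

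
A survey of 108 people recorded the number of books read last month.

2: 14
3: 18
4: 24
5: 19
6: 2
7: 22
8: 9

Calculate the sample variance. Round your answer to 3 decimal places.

3.600

Values: 2, 3, 4, 5, 6, 7, 8
n = 108, Σfx = 511, mean = 4.7315
Σfx² = 2803
Σf(x − x̄)² = Σfx² − (Σfx)²/n = 2803 − 511²/108 = 385.2130
Sample variance = 385.2130 / 107 = 3.6001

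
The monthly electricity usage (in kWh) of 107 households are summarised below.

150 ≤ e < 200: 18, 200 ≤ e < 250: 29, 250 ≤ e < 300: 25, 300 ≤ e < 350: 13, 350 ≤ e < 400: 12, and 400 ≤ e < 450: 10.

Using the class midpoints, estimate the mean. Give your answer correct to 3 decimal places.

Midpoints: 175, 225, 275, 325, 375, 425
Σfm = 18×175 + 29×225 + 25×275 + 13×325 + 12×375 + 10×425 = 29525
n = Σf = 107
Mean = 29525 / 107 = 275.9346

275.935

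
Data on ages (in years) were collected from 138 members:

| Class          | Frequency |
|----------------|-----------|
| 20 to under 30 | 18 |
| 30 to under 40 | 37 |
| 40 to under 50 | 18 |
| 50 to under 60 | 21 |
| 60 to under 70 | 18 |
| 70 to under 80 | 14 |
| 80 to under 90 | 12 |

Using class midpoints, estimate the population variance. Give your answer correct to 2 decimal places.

Midpoints: 25, 35, 45, 55, 65, 75, 85
n = 138, Σfm = 6950, mean = 50.3623
Σfm² = 398050
Σf(m − x̄)² = Σfm² − (Σfm)²/n = 398050 − 6950²/138 = 48031.8841
Population variance = 48031.8841 / 138 = 348.0571

348.06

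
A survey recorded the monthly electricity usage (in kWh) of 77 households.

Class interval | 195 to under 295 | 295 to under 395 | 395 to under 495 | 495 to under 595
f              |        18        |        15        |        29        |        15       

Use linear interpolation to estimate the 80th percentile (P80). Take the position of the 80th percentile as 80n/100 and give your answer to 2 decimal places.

Cumulative frequencies: 18, 33, 62, 77
n = 77; position = 80n/100 = 61.6.
This falls in the class 395 to under 495: L = 395, F = 33, f = 29, h = 100.
80th percentile ≈ 395 + ((61.6 − 33) / 29) × 100 = 493.6207

493.62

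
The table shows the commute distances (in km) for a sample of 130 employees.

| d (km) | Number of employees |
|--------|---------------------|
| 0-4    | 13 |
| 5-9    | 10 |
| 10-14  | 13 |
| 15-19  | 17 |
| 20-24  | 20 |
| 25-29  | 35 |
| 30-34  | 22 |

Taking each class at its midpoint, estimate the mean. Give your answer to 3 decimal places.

20.231

Midpoints: 2, 7, 12, 17, 22, 27, 32
Σfm = 13×2 + 10×7 + 13×12 + 17×17 + 20×22 + 35×27 + 22×32 = 2630
n = Σf = 130
Mean = 2630 / 130 = 20.2308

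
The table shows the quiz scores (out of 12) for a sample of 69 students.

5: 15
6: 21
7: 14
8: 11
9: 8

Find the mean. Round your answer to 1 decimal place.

6.7

Values: 5, 6, 7, 8, 9
Σfx = 15×5 + 21×6 + 14×7 + 11×8 + 8×9 = 459
n = Σf = 69
Mean = 459 / 69 = 6.6522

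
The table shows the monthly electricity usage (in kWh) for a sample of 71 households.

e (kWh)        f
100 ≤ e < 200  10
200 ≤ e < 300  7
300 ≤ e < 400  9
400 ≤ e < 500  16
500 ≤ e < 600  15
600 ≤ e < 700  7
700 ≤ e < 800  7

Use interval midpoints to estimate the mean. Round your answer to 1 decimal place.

Midpoints: 150, 250, 350, 450, 550, 650, 750
Σfm = 10×150 + 7×250 + 9×350 + 16×450 + 15×550 + 7×650 + 7×750 = 31650
n = Σf = 71
Mean = 31650 / 71 = 445.7746

445.8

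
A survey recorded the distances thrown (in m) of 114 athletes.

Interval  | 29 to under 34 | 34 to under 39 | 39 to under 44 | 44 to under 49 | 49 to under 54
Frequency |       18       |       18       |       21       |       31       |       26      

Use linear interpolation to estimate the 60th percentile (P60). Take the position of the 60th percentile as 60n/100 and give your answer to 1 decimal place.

Cumulative frequencies: 18, 36, 57, 88, 114
n = 114; position = 60n/100 = 68.4.
This falls in the class 44 to under 49: L = 44, F = 57, f = 31, h = 5.
60th percentile ≈ 44 + ((68.4 − 57) / 31) × 5 = 45.8387

45.8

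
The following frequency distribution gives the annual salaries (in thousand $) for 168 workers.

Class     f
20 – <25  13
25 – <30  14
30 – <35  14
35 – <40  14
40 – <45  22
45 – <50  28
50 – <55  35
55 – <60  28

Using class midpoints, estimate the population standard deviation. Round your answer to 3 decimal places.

Midpoints: 22.5, 27.5, 32.5, 37.5, 42.5, 47.5, 52.5, 57.5
n = 168, Σfm = 7370, mean = 43.8690
Σfm² = 343600
Σf(m − x̄)² = Σfm² − (Σfm)²/n = 343600 − 7370²/168 = 20285.1190
Population variance = 20285.1190 / 168 = 120.7448
Standard deviation = √120.7448 = 10.9884

10.988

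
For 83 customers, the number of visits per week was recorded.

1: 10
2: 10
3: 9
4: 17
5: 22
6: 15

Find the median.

Cumulative frequencies: 10, 20, 29, 46, 68, 83
n = 83, so the median is the value in position (n+1)/2 = 42.
Position 42 falls at value 4.

4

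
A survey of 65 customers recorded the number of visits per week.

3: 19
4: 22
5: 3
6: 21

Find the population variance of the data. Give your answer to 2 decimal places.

1.47

Values: 3, 4, 5, 6
n = 65, Σfx = 286, mean = 4.4000
Σfx² = 1354
Σf(x − x̄)² = Σfx² − (Σfx)²/n = 1354 − 286²/65 = 95.6000
Population variance = 95.6000 / 65 = 1.4708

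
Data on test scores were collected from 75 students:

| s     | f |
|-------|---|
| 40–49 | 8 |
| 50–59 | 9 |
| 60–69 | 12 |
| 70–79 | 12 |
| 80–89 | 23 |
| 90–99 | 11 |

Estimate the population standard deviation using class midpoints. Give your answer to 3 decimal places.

Midpoints: 44.5, 54.5, 64.5, 74.5, 84.5, 94.5
n = 75, Σfm = 5497.5, mean = 73.3000
Σfm² = 421558.75
Σf(m − x̄)² = Σfm² − (Σfm)²/n = 421558.75 − 5497.5²/75 = 18592.0000
Population variance = 18592.0000 / 75 = 247.8933
Standard deviation = √247.8933 = 15.7446

15.745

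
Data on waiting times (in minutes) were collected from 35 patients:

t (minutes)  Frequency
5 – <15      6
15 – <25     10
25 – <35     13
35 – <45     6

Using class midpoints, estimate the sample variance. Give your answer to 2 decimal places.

Midpoints: 10, 20, 30, 40
n = 35, Σfm = 890, mean = 25.4286
Σfm² = 25900
Σf(m − x̄)² = Σfm² − (Σfm)²/n = 25900 − 890²/35 = 3268.5714
Sample variance = 3268.5714 / 34 = 96.1345

96.13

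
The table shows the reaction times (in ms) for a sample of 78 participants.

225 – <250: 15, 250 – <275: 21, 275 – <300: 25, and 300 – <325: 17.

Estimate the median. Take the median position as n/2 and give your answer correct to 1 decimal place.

Cumulative frequencies: 15, 36, 61, 78
n = 78; position = n/2 = 39.
This falls in the class 275 – <300: L = 275, F = 36, f = 25, h = 25.
Median ≈ 275 + ((39 − 36) / 25) × 25 = 278.0000

278.0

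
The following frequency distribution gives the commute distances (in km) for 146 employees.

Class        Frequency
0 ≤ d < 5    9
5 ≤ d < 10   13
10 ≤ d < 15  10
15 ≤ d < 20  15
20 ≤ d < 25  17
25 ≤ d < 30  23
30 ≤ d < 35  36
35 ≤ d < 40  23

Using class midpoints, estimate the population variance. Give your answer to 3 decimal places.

Midpoints: 2.5, 7.5, 12.5, 17.5, 22.5, 27.5, 32.5, 37.5
n = 146, Σfm = 3555, mean = 24.3493
Σfm² = 103312.5
Σf(m − x̄)² = Σfm² − (Σfm)²/n = 103312.5 − 3555²/146 = 16750.6849
Population variance = 16750.6849 / 146 = 114.7307

114.731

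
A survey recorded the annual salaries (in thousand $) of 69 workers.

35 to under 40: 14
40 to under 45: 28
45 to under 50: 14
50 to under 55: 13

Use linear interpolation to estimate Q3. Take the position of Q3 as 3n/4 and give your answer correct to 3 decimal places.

48.482

Cumulative frequencies: 14, 42, 56, 69
n = 69; position = 3n/4 = 51.75.
This falls in the class 45 to under 50: L = 45, F = 42, f = 14, h = 5.
Upper quartile ≈ 45 + ((51.75 − 42) / 14) × 5 = 48.4821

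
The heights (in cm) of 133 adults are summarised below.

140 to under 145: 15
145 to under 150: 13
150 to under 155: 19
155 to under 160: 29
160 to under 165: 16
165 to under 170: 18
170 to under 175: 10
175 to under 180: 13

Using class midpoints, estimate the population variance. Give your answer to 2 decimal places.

Midpoints: 142.5, 147.5, 152.5, 157.5, 162.5, 167.5, 172.5, 177.5
n = 133, Σfm = 21167.5, mean = 159.1541
Σfm² = 3383331.25
Σf(m − x̄)² = Σfm² − (Σfm)²/n = 3383331.25 − 21167.5²/133 = 14436.0902
Population variance = 14436.0902 / 133 = 108.5420

108.54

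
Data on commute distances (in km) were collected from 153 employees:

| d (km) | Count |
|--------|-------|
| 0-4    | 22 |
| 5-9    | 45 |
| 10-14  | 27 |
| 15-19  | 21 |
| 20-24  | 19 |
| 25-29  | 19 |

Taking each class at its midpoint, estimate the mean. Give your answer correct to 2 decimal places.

12.88

Midpoints: 2, 7, 12, 17, 22, 27
Σfm = 22×2 + 45×7 + 27×12 + 21×17 + 19×22 + 19×27 = 1971
n = Σf = 153
Mean = 1971 / 153 = 12.8824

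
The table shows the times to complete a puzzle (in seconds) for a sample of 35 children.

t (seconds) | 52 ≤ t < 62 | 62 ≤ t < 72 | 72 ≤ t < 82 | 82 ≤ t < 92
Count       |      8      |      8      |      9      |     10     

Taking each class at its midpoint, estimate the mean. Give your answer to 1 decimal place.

73.0

Midpoints: 57, 67, 77, 87
Σfm = 8×57 + 8×67 + 9×77 + 10×87 = 2555
n = Σf = 35
Mean = 2555 / 35 = 73.0000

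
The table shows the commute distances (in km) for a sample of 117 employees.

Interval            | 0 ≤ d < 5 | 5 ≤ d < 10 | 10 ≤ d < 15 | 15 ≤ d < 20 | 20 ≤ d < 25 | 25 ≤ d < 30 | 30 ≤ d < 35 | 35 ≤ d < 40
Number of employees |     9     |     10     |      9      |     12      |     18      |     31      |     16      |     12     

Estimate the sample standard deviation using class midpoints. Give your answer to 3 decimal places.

Midpoints: 2.5, 7.5, 12.5, 17.5, 22.5, 27.5, 32.5, 37.5
n = 117, Σfm = 2647.5, mean = 22.6282
Σfm² = 72031.25
Σf(m − x̄)² = Σfm² − (Σfm)²/n = 72031.25 − 2647.5²/117 = 12123.0769
Sample variance = 12123.0769 / 116 = 104.5093
Standard deviation = √104.5093 = 10.2230

10.223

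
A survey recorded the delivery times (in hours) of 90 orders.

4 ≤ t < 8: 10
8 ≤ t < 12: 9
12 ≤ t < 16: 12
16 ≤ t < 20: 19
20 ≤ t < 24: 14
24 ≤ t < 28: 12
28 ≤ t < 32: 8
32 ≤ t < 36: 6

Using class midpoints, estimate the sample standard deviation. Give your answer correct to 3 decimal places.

Midpoints: 6, 10, 14, 18, 22, 26, 30, 34
n = 90, Σfm = 1724, mean = 19.1556
Σfm² = 38792
Σf(m − x̄)² = Σfm² − (Σfm)²/n = 38792 − 1724²/90 = 5767.8222
Sample variance = 5767.8222 / 89 = 64.8070
Standard deviation = √64.8070 = 8.0503

8.050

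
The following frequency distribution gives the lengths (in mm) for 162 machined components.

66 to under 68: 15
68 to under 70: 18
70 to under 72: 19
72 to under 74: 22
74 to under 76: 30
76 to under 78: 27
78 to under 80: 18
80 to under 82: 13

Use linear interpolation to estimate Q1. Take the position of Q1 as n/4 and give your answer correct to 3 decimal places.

70.789

Cumulative frequencies: 15, 33, 52, 74, 104, 131, 149, 162
n = 162; position = n/4 = 40.5.
This falls in the class 70 to under 72: L = 70, F = 33, f = 19, h = 2.
Lower quartile ≈ 70 + ((40.5 − 33) / 19) × 2 = 70.7895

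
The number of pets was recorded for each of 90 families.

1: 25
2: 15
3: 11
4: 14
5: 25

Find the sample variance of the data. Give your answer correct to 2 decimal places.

Values: 1, 2, 3, 4, 5
n = 90, Σfx = 269, mean = 2.9889
Σfx² = 1033
Σf(x − x̄)² = Σfx² − (Σfx)²/n = 1033 − 269²/90 = 228.9889
Sample variance = 228.9889 / 89 = 2.5729

2.57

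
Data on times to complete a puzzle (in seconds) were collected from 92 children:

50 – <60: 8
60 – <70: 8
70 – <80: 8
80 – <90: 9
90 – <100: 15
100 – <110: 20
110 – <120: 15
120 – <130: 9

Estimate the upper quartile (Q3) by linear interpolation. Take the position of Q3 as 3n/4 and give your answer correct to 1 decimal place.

110.7

Cumulative frequencies: 8, 16, 24, 33, 48, 68, 83, 92
n = 92; position = 3n/4 = 69.
This falls in the class 110 – <120: L = 110, F = 68, f = 15, h = 10.
Upper quartile ≈ 110 + ((69 − 68) / 15) × 10 = 110.6667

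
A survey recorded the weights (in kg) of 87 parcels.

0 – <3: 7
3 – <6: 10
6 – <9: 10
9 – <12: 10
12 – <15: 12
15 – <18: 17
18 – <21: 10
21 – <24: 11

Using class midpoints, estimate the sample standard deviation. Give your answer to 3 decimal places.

Midpoints: 1.5, 4.5, 7.5, 10.5, 13.5, 16.5, 19.5, 22.5
n = 87, Σfm = 1120.5, mean = 12.8793
Σfm² = 18069.75
Σf(m − x̄)² = Σfm² − (Σfm)²/n = 18069.75 − 1120.5²/87 = 3638.4828
Sample variance = 3638.4828 / 86 = 42.3079
Standard deviation = √42.3079 = 6.5045

6.504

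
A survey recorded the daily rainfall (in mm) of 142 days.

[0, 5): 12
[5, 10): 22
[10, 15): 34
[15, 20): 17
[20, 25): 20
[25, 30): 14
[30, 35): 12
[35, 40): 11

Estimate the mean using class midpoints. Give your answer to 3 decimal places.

Midpoints: 2.5, 7.5, 12.5, 17.5, 22.5, 27.5, 32.5, 37.5
Σfm = 12×2.5 + 22×7.5 + 34×12.5 + 17×17.5 + 20×22.5 + 14×27.5 + 12×32.5 + 11×37.5 = 2555
n = Σf = 142
Mean = 2555 / 142 = 17.9930

17.993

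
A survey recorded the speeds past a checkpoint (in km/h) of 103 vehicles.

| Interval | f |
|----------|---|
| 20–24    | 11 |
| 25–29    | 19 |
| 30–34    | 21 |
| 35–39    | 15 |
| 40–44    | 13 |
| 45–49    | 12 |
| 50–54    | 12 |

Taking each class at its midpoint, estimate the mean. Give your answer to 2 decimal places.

Midpoints: 22, 27, 32, 37, 42, 47, 52
Σfm = 11×22 + 19×27 + 21×32 + 15×37 + 13×42 + 12×47 + 12×52 = 3716
n = Σf = 103
Mean = 3716 / 103 = 36.0777

36.08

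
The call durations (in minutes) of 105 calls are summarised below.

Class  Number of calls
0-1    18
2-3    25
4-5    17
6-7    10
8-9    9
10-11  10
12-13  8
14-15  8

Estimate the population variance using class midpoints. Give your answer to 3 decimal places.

19.644

Midpoints: 0.5, 2.5, 4.5, 6.5, 8.5, 10.5, 12.5, 14.5
n = 105, Σfm = 610.5, mean = 5.8143
Σfm² = 5612.25
Σf(m − x̄)² = Σfm² − (Σfm)²/n = 5612.25 − 610.5²/105 = 2062.6286
Population variance = 2062.6286 / 105 = 19.6441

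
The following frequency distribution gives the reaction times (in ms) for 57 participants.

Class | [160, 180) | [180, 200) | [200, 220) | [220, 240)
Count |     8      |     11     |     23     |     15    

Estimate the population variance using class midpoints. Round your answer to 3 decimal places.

389.289

Midpoints: 170, 190, 210, 230
n = 57, Σfm = 11730, mean = 205.7895
Σfm² = 2436100
Σf(m − x̄)² = Σfm² − (Σfm)²/n = 2436100 − 11730²/57 = 22189.4737
Population variance = 22189.4737 / 57 = 389.2890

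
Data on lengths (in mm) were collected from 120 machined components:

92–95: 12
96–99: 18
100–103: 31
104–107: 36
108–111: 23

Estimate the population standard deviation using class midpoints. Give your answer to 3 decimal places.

4.908

Midpoints: 93.5, 97.5, 101.5, 105.5, 109.5
n = 120, Σfm = 12340, mean = 102.8333
Σfm² = 1271854
Σf(m − x̄)² = Σfm² − (Σfm)²/n = 1271854 − 12340²/120 = 2890.6667
Population variance = 2890.6667 / 120 = 24.0889
Standard deviation = √24.0889 = 4.9080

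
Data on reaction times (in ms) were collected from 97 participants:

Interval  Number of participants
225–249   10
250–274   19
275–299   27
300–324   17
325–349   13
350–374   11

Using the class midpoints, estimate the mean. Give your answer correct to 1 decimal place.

Midpoints: 237, 262, 287, 312, 337, 362
Σfm = 10×237 + 19×262 + 27×287 + 17×312 + 13×337 + 11×362 = 28764
n = Σf = 97
Mean = 28764 / 97 = 296.5361

296.5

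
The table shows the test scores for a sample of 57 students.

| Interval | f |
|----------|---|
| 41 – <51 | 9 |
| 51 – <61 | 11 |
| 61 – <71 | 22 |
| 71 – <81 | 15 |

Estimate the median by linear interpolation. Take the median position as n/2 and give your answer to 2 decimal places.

64.86

Cumulative frequencies: 9, 20, 42, 57
n = 57; position = n/2 = 28.5.
This falls in the class 61 – <71: L = 61, F = 20, f = 22, h = 10.
Median ≈ 61 + ((28.5 − 20) / 22) × 10 = 64.8636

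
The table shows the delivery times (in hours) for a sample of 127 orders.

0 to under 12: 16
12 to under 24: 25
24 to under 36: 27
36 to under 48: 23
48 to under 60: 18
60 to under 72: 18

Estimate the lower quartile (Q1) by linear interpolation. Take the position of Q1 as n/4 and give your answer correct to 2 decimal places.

Cumulative frequencies: 16, 41, 68, 91, 109, 127
n = 127; position = n/4 = 31.75.
This falls in the class 12 to under 24: L = 12, F = 16, f = 25, h = 12.
Lower quartile ≈ 12 + ((31.75 − 16) / 25) × 12 = 19.5600

19.56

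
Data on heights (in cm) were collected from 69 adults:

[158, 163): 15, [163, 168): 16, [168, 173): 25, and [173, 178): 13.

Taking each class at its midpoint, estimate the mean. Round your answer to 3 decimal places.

168.109

Midpoints: 160.5, 165.5, 170.5, 175.5
Σfm = 15×160.5 + 16×165.5 + 25×170.5 + 13×175.5 = 11599.5
n = Σf = 69
Mean = 11599.5 / 69 = 168.1087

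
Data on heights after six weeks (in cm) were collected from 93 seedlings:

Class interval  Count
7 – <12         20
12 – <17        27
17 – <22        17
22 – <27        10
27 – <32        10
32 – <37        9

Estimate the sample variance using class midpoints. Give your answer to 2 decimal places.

Midpoints: 9.5, 14.5, 19.5, 24.5, 29.5, 34.5
n = 93, Σfm = 1763.5, mean = 18.9624
Σfm² = 39363.25
Σf(m − x̄)² = Σfm² − (Σfm)²/n = 39363.25 − 1763.5²/93 = 5923.1183
Sample variance = 5923.1183 / 92 = 64.3817

64.38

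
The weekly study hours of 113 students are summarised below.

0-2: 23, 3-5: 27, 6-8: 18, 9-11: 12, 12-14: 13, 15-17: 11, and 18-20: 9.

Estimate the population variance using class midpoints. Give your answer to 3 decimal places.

33.114

Midpoints: 1, 4, 7, 10, 13, 16, 19
n = 113, Σfm = 893, mean = 7.9027
Σfm² = 10799
Σf(m − x̄)² = Σfm² − (Σfm)²/n = 10799 − 893²/113 = 3741.9292
Population variance = 3741.9292 / 113 = 33.1144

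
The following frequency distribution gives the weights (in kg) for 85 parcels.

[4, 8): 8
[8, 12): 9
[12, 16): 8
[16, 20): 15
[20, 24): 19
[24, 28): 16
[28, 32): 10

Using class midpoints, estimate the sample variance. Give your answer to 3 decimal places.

Midpoints: 6, 10, 14, 18, 22, 26, 30
n = 85, Σfm = 1654, mean = 19.4588
Σfm² = 36628
Σf(m − x̄)² = Σfm² − (Σfm)²/n = 36628 − 1654²/85 = 4443.1059
Sample variance = 4443.1059 / 84 = 52.8941

52.894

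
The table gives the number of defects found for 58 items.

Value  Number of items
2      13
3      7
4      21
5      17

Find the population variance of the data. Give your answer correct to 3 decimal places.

1.234

Values: 2, 3, 4, 5
n = 58, Σfx = 216, mean = 3.7241
Σfx² = 876
Σf(x − x̄)² = Σfx² − (Σfx)²/n = 876 − 216²/58 = 71.5862
Population variance = 71.5862 / 58 = 1.2342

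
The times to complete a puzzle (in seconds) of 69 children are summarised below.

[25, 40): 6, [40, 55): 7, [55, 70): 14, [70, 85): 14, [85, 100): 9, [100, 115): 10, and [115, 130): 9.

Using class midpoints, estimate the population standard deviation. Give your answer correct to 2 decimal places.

Midpoints: 32.5, 47.5, 62.5, 77.5, 92.5, 107.5, 122.5
n = 69, Σfm = 5497.5, mean = 79.6739
Σfm² = 488531.25
Σf(m − x̄)² = Σfm² − (Σfm)²/n = 488531.25 − 5497.5²/69 = 50523.9130
Population variance = 50523.9130 / 69 = 732.2306
Standard deviation = √732.2306 = 27.0598

27.06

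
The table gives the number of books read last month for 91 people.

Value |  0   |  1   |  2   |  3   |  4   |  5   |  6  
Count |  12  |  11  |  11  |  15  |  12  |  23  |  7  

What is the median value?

Cumulative frequencies: 12, 23, 34, 49, 61, 84, 91
n = 91, so the median is the value in position (n+1)/2 = 46.
Position 46 falls at value 3.

3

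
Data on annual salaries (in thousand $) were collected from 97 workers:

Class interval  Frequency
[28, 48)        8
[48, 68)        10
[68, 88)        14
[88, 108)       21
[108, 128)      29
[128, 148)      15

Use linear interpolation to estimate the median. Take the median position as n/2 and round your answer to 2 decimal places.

103.71

Cumulative frequencies: 8, 18, 32, 53, 82, 97
n = 97; position = n/2 = 48.5.
This falls in the class [88, 108): L = 88, F = 32, f = 21, h = 20.
Median ≈ 88 + ((48.5 − 32) / 21) × 20 = 103.7143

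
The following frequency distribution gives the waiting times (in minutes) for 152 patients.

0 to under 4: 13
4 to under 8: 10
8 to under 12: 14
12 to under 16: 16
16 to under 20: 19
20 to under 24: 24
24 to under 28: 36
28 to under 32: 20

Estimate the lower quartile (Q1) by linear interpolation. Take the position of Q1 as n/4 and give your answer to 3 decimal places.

12.250

Cumulative frequencies: 13, 23, 37, 53, 72, 96, 132, 152
n = 152; position = n/4 = 38.
This falls in the class 12 to under 16: L = 12, F = 37, f = 16, h = 4.
Lower quartile ≈ 12 + ((38 − 37) / 16) × 4 = 12.2500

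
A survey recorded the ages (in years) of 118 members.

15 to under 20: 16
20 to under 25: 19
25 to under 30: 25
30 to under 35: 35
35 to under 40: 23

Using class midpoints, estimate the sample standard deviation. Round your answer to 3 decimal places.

6.576

Midpoints: 17.5, 22.5, 27.5, 32.5, 37.5
n = 118, Σfm = 3395, mean = 28.7712
Σfm² = 102737.5
Σf(m − x̄)² = Σfm² − (Σfm)²/n = 102737.5 − 3395²/118 = 5059.3220
Sample variance = 5059.3220 / 117 = 43.2421
Standard deviation = √43.2421 = 6.5759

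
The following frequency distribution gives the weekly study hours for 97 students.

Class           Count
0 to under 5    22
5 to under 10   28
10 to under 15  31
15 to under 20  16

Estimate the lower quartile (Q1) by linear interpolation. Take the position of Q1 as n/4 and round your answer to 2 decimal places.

5.40

Cumulative frequencies: 22, 50, 81, 97
n = 97; position = n/4 = 24.25.
This falls in the class 5 to under 10: L = 5, F = 22, f = 28, h = 5.
Lower quartile ≈ 5 + ((24.25 − 22) / 28) × 5 = 5.4018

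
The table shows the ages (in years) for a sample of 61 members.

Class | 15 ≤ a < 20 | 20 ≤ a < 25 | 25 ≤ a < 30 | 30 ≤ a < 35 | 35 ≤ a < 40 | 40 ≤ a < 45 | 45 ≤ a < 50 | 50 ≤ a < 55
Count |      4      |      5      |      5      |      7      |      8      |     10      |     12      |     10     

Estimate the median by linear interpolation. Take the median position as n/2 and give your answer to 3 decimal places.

Cumulative frequencies: 4, 9, 14, 21, 29, 39, 51, 61
n = 61; position = n/2 = 30.5.
This falls in the class 40 ≤ a < 45: L = 40, F = 29, f = 10, h = 5.
Median ≈ 40 + ((30.5 − 29) / 10) × 5 = 40.7500

40.750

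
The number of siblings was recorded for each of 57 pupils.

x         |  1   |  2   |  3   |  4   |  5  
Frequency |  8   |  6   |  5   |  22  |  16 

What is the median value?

Cumulative frequencies: 8, 14, 19, 41, 57
n = 57, so the median is the value in position (n+1)/2 = 29.
Position 29 falls at value 4.

4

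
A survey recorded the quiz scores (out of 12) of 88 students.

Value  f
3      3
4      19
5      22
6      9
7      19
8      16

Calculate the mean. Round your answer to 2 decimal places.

5.80

Values: 3, 4, 5, 6, 7, 8
Σfx = 3×3 + 19×4 + 22×5 + 9×6 + 19×7 + 16×8 = 510
n = Σf = 88
Mean = 510 / 88 = 5.7955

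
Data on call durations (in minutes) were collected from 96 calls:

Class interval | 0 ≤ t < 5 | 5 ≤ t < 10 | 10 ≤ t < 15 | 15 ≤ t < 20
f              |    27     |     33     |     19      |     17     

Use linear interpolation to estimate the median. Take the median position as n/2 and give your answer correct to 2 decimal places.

Cumulative frequencies: 27, 60, 79, 96
n = 96; position = n/2 = 48.
This falls in the class 5 ≤ t < 10: L = 5, F = 27, f = 33, h = 5.
Median ≈ 5 + ((48 − 27) / 33) × 5 = 8.1818

8.18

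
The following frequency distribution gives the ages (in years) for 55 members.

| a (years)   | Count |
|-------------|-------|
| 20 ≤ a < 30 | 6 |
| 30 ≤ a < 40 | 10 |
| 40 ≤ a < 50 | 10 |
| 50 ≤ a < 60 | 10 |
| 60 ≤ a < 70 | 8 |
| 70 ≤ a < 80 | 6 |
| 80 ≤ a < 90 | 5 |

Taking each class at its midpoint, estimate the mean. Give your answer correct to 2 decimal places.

52.64

Midpoints: 25, 35, 45, 55, 65, 75, 85
Σfm = 6×25 + 10×35 + 10×45 + 10×55 + 8×65 + 6×75 + 5×85 = 2895
n = Σf = 55
Mean = 2895 / 55 = 52.6364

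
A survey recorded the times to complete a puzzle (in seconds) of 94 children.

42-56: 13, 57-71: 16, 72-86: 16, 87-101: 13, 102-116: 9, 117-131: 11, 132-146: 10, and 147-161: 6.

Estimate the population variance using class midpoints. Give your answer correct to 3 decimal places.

1043.515

Midpoints: 49, 64, 79, 94, 109, 124, 139, 154
n = 94, Σfm = 8806, mean = 93.6809
Σfm² = 923044
Σf(m − x̄)² = Σfm² − (Σfm)²/n = 923044 − 8806²/94 = 98090.4255
Population variance = 98090.4255 / 94 = 1043.5152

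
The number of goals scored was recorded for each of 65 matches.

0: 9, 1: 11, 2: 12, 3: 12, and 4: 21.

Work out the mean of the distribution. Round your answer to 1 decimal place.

Values: 0, 1, 2, 3, 4
Σfx = 9×0 + 11×1 + 12×2 + 12×3 + 21×4 = 155
n = Σf = 65
Mean = 155 / 65 = 2.3846

2.4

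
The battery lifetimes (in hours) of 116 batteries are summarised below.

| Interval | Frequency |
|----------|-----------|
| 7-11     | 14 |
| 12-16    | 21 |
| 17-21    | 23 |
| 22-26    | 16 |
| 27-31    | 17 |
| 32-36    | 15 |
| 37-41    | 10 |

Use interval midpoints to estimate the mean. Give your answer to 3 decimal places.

Midpoints: 9, 14, 19, 24, 29, 34, 39
Σfm = 14×9 + 21×14 + 23×19 + 16×24 + 17×29 + 15×34 + 10×39 = 2634
n = Σf = 116
Mean = 2634 / 116 = 22.7069

22.707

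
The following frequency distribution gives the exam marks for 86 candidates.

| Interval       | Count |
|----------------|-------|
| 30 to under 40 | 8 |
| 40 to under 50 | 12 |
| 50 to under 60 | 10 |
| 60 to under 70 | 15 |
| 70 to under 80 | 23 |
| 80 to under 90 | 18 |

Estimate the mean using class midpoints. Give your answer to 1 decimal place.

Midpoints: 35, 45, 55, 65, 75, 85
Σfm = 8×35 + 12×45 + 10×55 + 15×65 + 23×75 + 18×85 = 5600
n = Σf = 86
Mean = 5600 / 86 = 65.1163

65.1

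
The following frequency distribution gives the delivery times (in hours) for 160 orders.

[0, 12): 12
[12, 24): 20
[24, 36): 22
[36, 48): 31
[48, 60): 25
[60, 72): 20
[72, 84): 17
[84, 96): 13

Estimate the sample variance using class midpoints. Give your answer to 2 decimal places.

584.49

Midpoints: 6, 18, 30, 42, 54, 66, 78, 90
n = 160, Σfm = 7560, mean = 47.2500
Σfm² = 450144
Σf(m − x̄)² = Σfm² − (Σfm)²/n = 450144 − 7560²/160 = 92934.0000
Sample variance = 92934.0000 / 159 = 584.4906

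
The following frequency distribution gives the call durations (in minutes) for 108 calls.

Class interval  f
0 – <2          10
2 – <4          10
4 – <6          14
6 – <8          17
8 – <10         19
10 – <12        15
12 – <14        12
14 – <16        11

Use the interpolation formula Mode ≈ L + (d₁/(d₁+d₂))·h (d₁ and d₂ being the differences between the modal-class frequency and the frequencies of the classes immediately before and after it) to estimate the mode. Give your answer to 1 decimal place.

Modal class: 8 – <10 (highest frequency 19).
d₁ = 19 − 17 = 2, d₂ = 19 − 15 = 4
Mode ≈ 8 + (2/(2+4)) × 2 = 8 + 0.6667 = 8.6667

8.7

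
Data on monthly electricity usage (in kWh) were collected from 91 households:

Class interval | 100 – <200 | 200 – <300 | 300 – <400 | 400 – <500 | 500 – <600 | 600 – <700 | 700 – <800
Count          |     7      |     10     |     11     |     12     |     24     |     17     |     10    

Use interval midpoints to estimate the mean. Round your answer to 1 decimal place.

Midpoints: 150, 250, 350, 450, 550, 650, 750
Σfm = 7×150 + 10×250 + 11×350 + 12×450 + 24×550 + 17×650 + 10×750 = 44550
n = Σf = 91
Mean = 44550 / 91 = 489.5604

489.6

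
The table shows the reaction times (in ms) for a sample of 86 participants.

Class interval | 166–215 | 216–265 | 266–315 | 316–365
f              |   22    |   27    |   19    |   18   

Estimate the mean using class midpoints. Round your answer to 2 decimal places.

Midpoints: 190.5, 240.5, 290.5, 340.5
Σfm = 22×190.5 + 27×240.5 + 19×290.5 + 18×340.5 = 22333
n = Σf = 86
Mean = 22333 / 86 = 259.6860

259.69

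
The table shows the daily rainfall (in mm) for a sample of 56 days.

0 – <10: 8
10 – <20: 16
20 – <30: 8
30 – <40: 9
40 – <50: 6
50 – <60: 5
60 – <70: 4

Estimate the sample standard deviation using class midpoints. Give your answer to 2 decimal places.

18.23

Midpoints: 5, 15, 25, 35, 45, 55, 65
n = 56, Σfm = 1600, mean = 28.5714
Σfm² = 64000
Σf(m − x̄)² = Σfm² − (Σfm)²/n = 64000 − 1600²/56 = 18285.7143
Sample variance = 18285.7143 / 55 = 332.4675
Standard deviation = √332.4675 = 18.2337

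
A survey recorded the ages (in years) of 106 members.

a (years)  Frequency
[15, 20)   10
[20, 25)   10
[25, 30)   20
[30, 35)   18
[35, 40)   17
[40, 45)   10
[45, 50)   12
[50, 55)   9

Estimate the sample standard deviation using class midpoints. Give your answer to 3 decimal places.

Midpoints: 17.5, 22.5, 27.5, 32.5, 37.5, 42.5, 47.5, 52.5
n = 106, Σfm = 3640, mean = 34.3396
Σfm² = 136112.5
Σf(m − x̄)² = Σfm² − (Σfm)²/n = 136112.5 − 3640²/106 = 11116.2736
Sample variance = 11116.2736 / 105 = 105.8693
Standard deviation = √105.8693 = 10.2893

10.289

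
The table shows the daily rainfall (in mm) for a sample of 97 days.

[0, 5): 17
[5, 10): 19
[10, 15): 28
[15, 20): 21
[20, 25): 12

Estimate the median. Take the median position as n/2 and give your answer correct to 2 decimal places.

12.23

Cumulative frequencies: 17, 36, 64, 85, 97
n = 97; position = n/2 = 48.5.
This falls in the class [10, 15): L = 10, F = 36, f = 28, h = 5.
Median ≈ 10 + ((48.5 − 36) / 28) × 5 = 12.2321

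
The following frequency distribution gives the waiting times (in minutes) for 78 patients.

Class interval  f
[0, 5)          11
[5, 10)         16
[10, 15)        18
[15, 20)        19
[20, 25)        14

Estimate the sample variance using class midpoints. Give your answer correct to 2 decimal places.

43.49

Midpoints: 2.5, 7.5, 12.5, 17.5, 22.5
n = 78, Σfm = 1020, mean = 13.0769
Σfm² = 16687.5
Σf(m − x̄)² = Σfm² − (Σfm)²/n = 16687.5 − 1020²/78 = 3349.0385
Sample variance = 3349.0385 / 77 = 43.4940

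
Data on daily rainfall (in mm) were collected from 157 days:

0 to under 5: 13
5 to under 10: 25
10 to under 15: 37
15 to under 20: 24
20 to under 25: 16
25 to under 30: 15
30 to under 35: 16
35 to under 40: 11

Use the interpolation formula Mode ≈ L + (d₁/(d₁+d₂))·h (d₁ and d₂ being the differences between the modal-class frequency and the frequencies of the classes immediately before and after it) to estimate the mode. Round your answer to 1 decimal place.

Modal class: 10 to under 15 (highest frequency 37).
d₁ = 37 − 25 = 12, d₂ = 37 − 24 = 13
Mode ≈ 10 + (12/(12+13)) × 5 = 10 + 2.4000 = 12.4000

12.4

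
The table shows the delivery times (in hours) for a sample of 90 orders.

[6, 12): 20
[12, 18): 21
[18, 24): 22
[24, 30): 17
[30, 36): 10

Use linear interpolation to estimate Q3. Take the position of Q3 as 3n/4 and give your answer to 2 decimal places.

25.59

Cumulative frequencies: 20, 41, 63, 80, 90
n = 90; position = 3n/4 = 67.5.
This falls in the class [24, 30): L = 24, F = 63, f = 17, h = 6.
Upper quartile ≈ 24 + ((67.5 − 63) / 17) × 6 = 25.5882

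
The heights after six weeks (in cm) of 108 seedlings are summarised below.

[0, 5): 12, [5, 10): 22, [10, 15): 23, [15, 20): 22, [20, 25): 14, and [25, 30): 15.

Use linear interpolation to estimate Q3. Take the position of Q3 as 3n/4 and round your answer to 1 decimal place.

Cumulative frequencies: 12, 34, 57, 79, 93, 108
n = 108; position = 3n/4 = 81.
This falls in the class [20, 25): L = 20, F = 79, f = 14, h = 5.
Upper quartile ≈ 20 + ((81 − 79) / 14) × 5 = 20.7143

20.7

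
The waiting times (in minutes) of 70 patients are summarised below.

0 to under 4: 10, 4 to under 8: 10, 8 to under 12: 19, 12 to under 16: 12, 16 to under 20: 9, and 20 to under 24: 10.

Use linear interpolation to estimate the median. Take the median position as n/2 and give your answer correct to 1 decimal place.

11.2

Cumulative frequencies: 10, 20, 39, 51, 60, 70
n = 70; position = n/2 = 35.
This falls in the class 8 to under 12: L = 8, F = 20, f = 19, h = 4.
Median ≈ 8 + ((35 − 20) / 19) × 4 = 11.1579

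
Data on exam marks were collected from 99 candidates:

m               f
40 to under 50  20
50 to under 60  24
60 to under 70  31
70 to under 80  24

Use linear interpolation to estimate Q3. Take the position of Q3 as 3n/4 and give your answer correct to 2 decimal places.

Cumulative frequencies: 20, 44, 75, 99
n = 99; position = 3n/4 = 74.25.
This falls in the class 60 to under 70: L = 60, F = 44, f = 31, h = 10.
Upper quartile ≈ 60 + ((74.25 − 44) / 31) × 10 = 69.7581

69.76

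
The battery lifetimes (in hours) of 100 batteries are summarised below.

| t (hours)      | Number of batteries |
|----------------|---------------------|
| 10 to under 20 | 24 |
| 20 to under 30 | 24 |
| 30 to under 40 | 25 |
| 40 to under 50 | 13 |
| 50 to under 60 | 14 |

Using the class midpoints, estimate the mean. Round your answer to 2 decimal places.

31.90

Midpoints: 15, 25, 35, 45, 55
Σfm = 24×15 + 24×25 + 25×35 + 13×45 + 14×55 = 3190
n = Σf = 100
Mean = 3190 / 100 = 31.9000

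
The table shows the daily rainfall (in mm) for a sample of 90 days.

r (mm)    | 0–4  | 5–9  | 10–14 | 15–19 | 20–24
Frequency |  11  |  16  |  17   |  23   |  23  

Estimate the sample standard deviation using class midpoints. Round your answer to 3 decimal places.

6.794

Midpoints: 2, 7, 12, 17, 22
n = 90, Σfm = 1235, mean = 13.7222
Σfm² = 21055
Σf(m − x̄)² = Σfm² − (Σfm)²/n = 21055 − 1235²/90 = 4108.0556
Sample variance = 4108.0556 / 89 = 46.1579
Standard deviation = √46.1579 = 6.7940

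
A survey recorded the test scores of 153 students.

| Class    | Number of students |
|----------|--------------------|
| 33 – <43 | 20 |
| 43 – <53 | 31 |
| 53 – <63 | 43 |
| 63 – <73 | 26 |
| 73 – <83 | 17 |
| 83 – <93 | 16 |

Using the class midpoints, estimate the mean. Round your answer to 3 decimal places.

Midpoints: 38, 48, 58, 68, 78, 88
Σfm = 20×38 + 31×48 + 43×58 + 26×68 + 17×78 + 16×88 = 9244
n = Σf = 153
Mean = 9244 / 153 = 60.4183

60.418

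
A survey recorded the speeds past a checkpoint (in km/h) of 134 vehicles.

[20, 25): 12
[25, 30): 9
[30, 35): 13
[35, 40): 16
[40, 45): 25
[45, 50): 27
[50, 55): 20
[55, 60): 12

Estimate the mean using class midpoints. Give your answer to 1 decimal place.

Midpoints: 22.5, 27.5, 32.5, 37.5, 42.5, 47.5, 52.5, 57.5
Σfm = 12×22.5 + 9×27.5 + 13×32.5 + 16×37.5 + 25×42.5 + 27×47.5 + 20×52.5 + 12×57.5 = 5625
n = Σf = 134
Mean = 5625 / 134 = 41.9776

42.0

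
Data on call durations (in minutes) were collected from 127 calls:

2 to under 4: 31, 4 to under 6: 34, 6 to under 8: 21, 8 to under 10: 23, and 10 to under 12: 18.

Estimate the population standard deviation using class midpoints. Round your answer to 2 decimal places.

2.76

Midpoints: 3, 5, 7, 9, 11
n = 127, Σfm = 815, mean = 6.4173
Σfm² = 6199
Σf(m − x̄)² = Σfm² − (Σfm)²/n = 6199 − 815²/127 = 968.8819
Population variance = 968.8819 / 127 = 7.6290
Standard deviation = √7.6290 = 2.7621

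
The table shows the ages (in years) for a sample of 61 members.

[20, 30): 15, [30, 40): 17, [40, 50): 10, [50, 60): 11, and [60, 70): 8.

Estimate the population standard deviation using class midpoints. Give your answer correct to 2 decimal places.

Midpoints: 25, 35, 45, 55, 65
n = 61, Σfm = 2545, mean = 41.7213
Σfm² = 117525
Σf(m − x̄)² = Σfm² − (Σfm)²/n = 117525 − 2545²/61 = 11344.2623
Population variance = 11344.2623 / 61 = 185.9715
Standard deviation = √185.9715 = 13.6371

13.64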